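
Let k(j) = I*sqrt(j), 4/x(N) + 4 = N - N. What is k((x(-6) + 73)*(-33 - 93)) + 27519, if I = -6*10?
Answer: 27519 - 2160*I*sqrt(7) ≈ 27519.0 - 5714.8*I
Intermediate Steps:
x(N) = -1 (x(N) = 4/(-4 + (N - N)) = 4/(-4 + 0) = 4/(-4) = 4*(-1/4) = -1)
I = -60
k(j) = -60*sqrt(j)
k((x(-6) + 73)*(-33 - 93)) + 27519 = -60*sqrt(-1 + 73)*sqrt(-33 - 93) + 27519 = -60*36*I*sqrt(7) + 27519 = -2160*I*sqrt(7) + 27519 = 27519 - 2160*I*sqrt(7)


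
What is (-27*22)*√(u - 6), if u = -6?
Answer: -1188*I*√3 ≈ -2057.7*I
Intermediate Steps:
(-27*22)*√(u - 6) = (-27*22)*√(-6 - 6) = -1188*I*√3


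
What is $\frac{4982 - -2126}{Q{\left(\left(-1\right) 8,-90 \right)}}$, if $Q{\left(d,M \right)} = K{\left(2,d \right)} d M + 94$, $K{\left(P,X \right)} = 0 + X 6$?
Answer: $- \frac{3554}{17233} \approx -0.20623$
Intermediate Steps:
$K{\left(P,X \right)} = 6 X$ ($K{\left(P,X \right)} = 0 + 6 X = 6 X$)
$Q{\left(d,M \right)} = 94 + 6 M d^{2}$ ($Q{\left(d,M \right)} = 6 d d M + 94 = 6 d^{2} M + 94 = 6 M d^{2} + 94 = 94 + 6 M d^{2}$)
$\frac{4982 - -2126}{Q{\left(\left(-1\right) 8,-90 \right)}} = \frac{4982 - -2126}{94 + 6 \left(-90\right) \left(\left(-1\right) 8\right)^{2}} = \frac{4982 + 2126}{94 + 6 \left(-90\right) \left(-8\right)^{2}} = \frac{7108}{94 + 6 \left(-90\right) 64} = \frac{7108}{94 - 34560} = \frac{7108}{-34466} = 7108 \left(- \frac{1}{34466}\right) = - \frac{3554}{17233}$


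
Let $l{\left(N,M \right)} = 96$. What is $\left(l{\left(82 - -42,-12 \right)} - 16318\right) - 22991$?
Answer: $-39213$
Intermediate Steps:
$\left(l{\left(82 - -42,-12 \right)} - 16318\right) - 22991 = \left(96 - 16318\right) - 22991 = -16222 - 22991 = -39213$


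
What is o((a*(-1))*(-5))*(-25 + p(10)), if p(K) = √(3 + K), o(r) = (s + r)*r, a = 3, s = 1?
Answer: -6000 + 240*√13 ≈ -5134.7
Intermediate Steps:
o(r) = r*(1 + r) (o(r) = (1 + r)*r = r*(1 + r))
o((a*(-1))*(-5))*(-25 + p(10)) = (((3*(-1))*(-5))*(1 + (3*(-1))*(-5)))*(-25 + √(3 + 10)) = ((-3*(-5))*(1 - 3*(-5)))*(-25 + √13) = (15*(1 + 15))*(-25 + √13) = (15*16)*(-25 + √13) = 240*(-25 + √13) = -6000 + 240*√13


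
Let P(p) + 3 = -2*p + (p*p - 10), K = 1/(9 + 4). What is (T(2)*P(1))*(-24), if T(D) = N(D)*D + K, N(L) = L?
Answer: 17808/13 ≈ 1369.8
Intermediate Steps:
K = 1/13 ≈ 0.076923
T(D) = 1/13 + D**2 (T(D) = D*D + 1/13 = D**2 + 1/13 = 1/13 + D**2)
P(p) = -13 + p**2 - 2*p (P(p) = -3 + (-2*p + (p*p - 10)) = -3 + (-2*p + (p**2 - 10)) = -3 + (-2*p + (-10 + p**2)) = -3 + (-10 + p**2 - 2*p) = -13 + p**2 - 2*p)
(T(2)*P(1))*(-24) = ((1/13 + 2**2)*(-13 + 1**2 - 2*1))*(-24) = ((1/13 + 4)*(-13 + 1 - 2))*(-24) = ((53/13)*(-14))*(-24) = -742/13*(-24) = 17808/13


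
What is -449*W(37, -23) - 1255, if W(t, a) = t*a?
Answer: 380844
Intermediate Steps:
W(t, a) = a*t
-449*W(37, -23) - 1255 = -(-10327)*37 - 1255 = -449*(-851) - 1255 = 382099 - 1255 = 380844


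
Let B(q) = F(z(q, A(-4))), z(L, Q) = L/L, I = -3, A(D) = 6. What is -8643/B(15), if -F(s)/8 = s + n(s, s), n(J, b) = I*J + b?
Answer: -8643/8 ≈ -1080.4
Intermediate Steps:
n(J, b) = b - 3*J (n(J, b) = -3*J + b = b - 3*J)
z(L, Q) = 1
F(s) = 8*s (F(s) = -8*(s + (s - 3*s)) = -8*(s - 2*s) = -(-8)*s = 8*s)
B(q) = 8 (B(q) = 8*1 = 8)
-8643/B(15) = -8643/8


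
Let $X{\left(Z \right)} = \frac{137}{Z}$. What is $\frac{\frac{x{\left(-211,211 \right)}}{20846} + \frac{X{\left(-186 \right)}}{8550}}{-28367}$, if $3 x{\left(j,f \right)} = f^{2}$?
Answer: $- \frac{11798863099}{470202793962300} \approx -2.5093 \cdot 10^{-5}$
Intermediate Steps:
$x{\left(j,f \right)} = \frac{f^{2}}{3}$
$\frac{\frac{x{\left(-211,211 \right)}}{20846} + \frac{X{\left(-186 \right)}}{8550}}{-28367} = \frac{\frac{\frac{1}{3} \cdot 211^{2}}{20846} + \frac{137 \frac{1}{-186}}{8550}}{-28367} = \left(\frac{1}{3} \cdot 44521 \cdot \frac{1}{20846} + 137 \left(- \frac{1}{186}\right) \frac{1}{8550}\right) \left(- \frac{1}{28367}\right) = \left(\frac{44521}{3} \cdot \frac{1}{20846} - \frac{137}{1590300}\right) \left(- \frac{1}{28367}\right) = \left(\frac{44521}{62538} - \frac{137}{1590300}\right) \left(- \frac{1}{28367}\right) = \frac{11798863099}{16575696900} \left(- \frac{1}{28367}\right) = - \frac{11798863099}{470202793962300}$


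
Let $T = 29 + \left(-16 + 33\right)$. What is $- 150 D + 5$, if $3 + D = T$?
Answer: $-6445$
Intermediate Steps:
$T = 46$ ($T = 29 + 17 = 46$)
$D = 43$ ($D = -3 + 46 = 43$)
$- 150 D + 5 = \left(-150\right) 43 + 5 = -6450 + 5 = -6445$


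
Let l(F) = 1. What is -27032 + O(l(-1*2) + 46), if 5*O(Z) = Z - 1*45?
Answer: -135158/5 ≈ -27032.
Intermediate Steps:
O(Z) = -9 + Z/5 (O(Z) = (Z - 1*45)/5 = (Z - 45)/5 = (-45 + Z)/5 = -9 + Z/5)
-27032 + O(l(-1*2) + 46) = -27032 + (-9 + (1 + 46)/5) = -27032 + (-9 + (⅕)*47) = -27032 + (-9 + 47/5) = -27032 + ⅖ = -135158/5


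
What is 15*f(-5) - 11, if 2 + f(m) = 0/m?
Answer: -41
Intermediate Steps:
f(m) = -2 (f(m) = -2 + 0/m = -2 + 0 = -2)
15*f(-5) - 11 = 15*(-2) - 11 = -30 - 11 = -41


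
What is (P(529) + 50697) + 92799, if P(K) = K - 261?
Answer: 143764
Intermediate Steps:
P(K) = -261 + K
(P(529) + 50697) + 92799 = ((-261 + 529) + 50697) + 92799 = (268 + 50697) + 92799 = 50965 + 92799 = 143764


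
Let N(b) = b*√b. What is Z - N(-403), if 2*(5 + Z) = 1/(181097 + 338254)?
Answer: -5193509/1038702 + 403*I*√403 ≈ -5.0 + 8090.2*I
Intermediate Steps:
N(b) = b^(3/2)
Z = -5193509/1038702 (Z = -5 + 1/(2*(181097 + 338254)) = -5 + (½)/519351 = -5 + (½)*(1/519351) = -5 + 1/1038702 = -5193509/1038702 ≈ -5.0000)
Z - N(-403) = -5193509/1038702 - (-403)^(3/2) = -5193509/1038702 - (-403)*I*√403 = -5193509/1038702 + 403*I*√403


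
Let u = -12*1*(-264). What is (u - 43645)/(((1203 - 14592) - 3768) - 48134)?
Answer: 40477/65291 ≈ 0.61995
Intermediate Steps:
u = 3168 (u = -12*(-264) = 3168)
(u - 43645)/(((1203 - 14592) - 3768) - 48134) = (3168 - 43645)/(((1203 - 14592) - 3768) - 48134) = -40477/((-13389 - 3768) - 48134) = -40477/(-17157 - 48134) = -40477/(-65291) = -40477*(-1/65291) = 40477/65291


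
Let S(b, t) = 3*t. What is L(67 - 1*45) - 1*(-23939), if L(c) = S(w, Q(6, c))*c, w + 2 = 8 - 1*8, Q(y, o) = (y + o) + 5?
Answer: 26117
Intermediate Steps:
Q(y, o) = 5 + o + y (Q(y, o) = (o + y) + 5 = 5 + o + y)
w = -2 (w = -2 + (8 - 1*8) = -2 + (8 - 8) = -2 + 0 = -2)
L(c) = c*(33 + 3*c) (L(c) = (3*(5 + c + 6))*c = (3*(11 + c))*c = (33 + 3*c)*c = c*(33 + 3*c))
L(67 - 1*45) - 1*(-23939) = 3*(67 - 1*45)*(11 + (67 - 1*45)) - 1*(-23939) = 3*(67 - 45)*(11 + (67 - 45)) + 23939 = 3*22*(11 + 22) + 23939 = 3*22*33 + 23939 = 2178 + 23939 = 26117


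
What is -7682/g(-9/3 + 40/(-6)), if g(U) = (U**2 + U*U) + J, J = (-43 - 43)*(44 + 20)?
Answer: 34569/23927 ≈ 1.4448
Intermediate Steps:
J = -5504 (J = -86*64 = -5504)
g(U) = -5504 + 2*U**2 (g(U) = (U**2 + U*U) - 5504 = (U**2 + U**2) - 5504 = 2*U**2 - 5504 = -5504 + 2*U**2)
-7682/g(-9/3 + 40/(-6)) = -7682/(-5504 + 2*(-9/3 + 40/(-6))**2) = -7682/(-5504 + 2*(-9*1/3 + 40*(-1/6))**2) = -7682/(-5504 + 2*(-3 - 20/3)**2) = -7682/(-5504 + 2*(-29/3)**2) = -7682/(-5504 + 2*(841/9)) = -7682/(-5504 + 1682/9) = -7682/(-47854/9) = -7682*(-9/47854) = 34569/23927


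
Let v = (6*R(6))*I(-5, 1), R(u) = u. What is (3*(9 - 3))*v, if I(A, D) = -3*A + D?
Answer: 10368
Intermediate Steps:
I(A, D) = D - 3*A
v = 576 (v = (6*6)*(1 - 3*(-5)) = 36*(1 + 15) = 36*16 = 576)
(3*(9 - 3))*v = (3*(9 - 3))*576 = (3*6)*576 = 18*576 = 10368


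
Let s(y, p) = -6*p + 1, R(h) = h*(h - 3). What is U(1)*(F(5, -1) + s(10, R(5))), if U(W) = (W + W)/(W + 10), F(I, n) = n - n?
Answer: -118/11 ≈ -10.727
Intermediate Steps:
R(h) = h*(-3 + h)
F(I, n) = 0
s(y, p) = 1 - 6*p
U(W) = 2*W/(10 + W) (U(W) = (2*W)/(10 + W) = 2*W/(10 + W))
U(1)*(F(5, -1) + s(10, R(5))) = (2*1/(10 + 1))*(0 + (1 - 30*(-3 + 5))) = (2*1/11)*(0 + (1 - 30*2)) = (2*1*(1/11))*(0 + (1 - 6*10)) = 2*(0 + (1 - 60))/11 = 2*(0 - 59)/11 = (2/11)*(-59) = -118/11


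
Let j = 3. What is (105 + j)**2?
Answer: 11664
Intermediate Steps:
(105 + j)**2 = (105 + 3)**2 = 108**2 = 11664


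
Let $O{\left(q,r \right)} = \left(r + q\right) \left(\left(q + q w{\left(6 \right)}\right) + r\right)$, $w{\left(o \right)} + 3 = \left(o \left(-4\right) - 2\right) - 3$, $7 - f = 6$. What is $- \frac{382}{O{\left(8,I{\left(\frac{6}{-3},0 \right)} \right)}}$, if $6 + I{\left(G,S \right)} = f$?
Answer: $\frac{382}{759} \approx 0.50329$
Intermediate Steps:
$f = 1$ ($f = 7 - 6 = 1$)
$I{\left(G,S \right)} = -5$ ($I{\left(G,S \right)} = -6 + 1 = -5$)
$w{\left(o \right)} = -8 - 4 o$ ($w{\left(o \right)} = -3 + \left(\left(o \left(-4\right) - 2\right) - 3\right) = -3 - \left(5 + 4 o\right) = -8 - 4 o$)
$O{\left(q,r \right)} = \left(q + r\right) \left(r - 31 q\right)$ ($O{\left(q,r \right)} = \left(r + q\right) \left(\left(q + q \left(-8 - 24\right)\right) + r\right) = \left(q + r\right) \left(\left(q + q \left(-8 - 24\right)\right) + r\right) = \left(q + r\right) \left(\left(q + q \left(-32\right)\right) + r\right) = \left(q + r\right) \left(\left(q - 32 q\right) + r\right) = \left(q + r\right) \left(- 31 q + r\right) = \left(q + r\right) \left(r - 31 q\right)$)
$- \frac{382}{O{\left(8,I{\left(\frac{6}{-3},0 \right)} \right)}} = - \frac{382}{\left(-5\right)^{2} - 31 \cdot 8^{2} - 240 \left(-5\right)} = - \frac{382}{25 - 1984 + 1200} = - \frac{382}{-759} = \left(-382\right) \left(- \frac{1}{759}\right) = \frac{382}{759}$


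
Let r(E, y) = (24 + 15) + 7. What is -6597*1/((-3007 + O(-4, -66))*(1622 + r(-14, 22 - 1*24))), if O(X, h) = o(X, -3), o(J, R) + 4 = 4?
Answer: 2199/1671892 ≈ 0.0013153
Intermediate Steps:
o(J, R) = 0 (o(J, R) = -4 + 4 = 0)
O(X, h) = 0
r(E, y) = 46 (r(E, y) = 39 + 7 = 46)
-6597*1/((-3007 + O(-4, -66))*(1622 + r(-14, 22 - 1*24))) = -6597*1/((-3007 + 0)*(1622 + 46)) = -6597/(1668*(-3007)) = -6597/(-5015676) = -6597*(-1/5015676) = 2199/1671892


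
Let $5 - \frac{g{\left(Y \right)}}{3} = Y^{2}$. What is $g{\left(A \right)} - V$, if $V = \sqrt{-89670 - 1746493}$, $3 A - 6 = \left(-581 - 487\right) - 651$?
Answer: $-978108 - i \sqrt{1836163} \approx -9.7811 \cdot 10^{5} - 1355.1 i$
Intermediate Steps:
$A = -571$ ($A = 2 + \frac{\left(-581 - 487\right) - 651}{3} = 2 + \frac{-1068 - 651}{3} = 2 + \frac{1}{3} \left(-1719\right) = 2 - 573 = -571$)
$g{\left(Y \right)} = 15 - 3 Y^{2}$
$V = i \sqrt{1836163}$ ($V = \sqrt{-1836163} = i \sqrt{1836163} \approx 1355.1 i$)
$g{\left(A \right)} - V = \left(15 - 3 \left(-571\right)^{2}\right) - i \sqrt{1836163} = \left(15 - 978123\right) - i \sqrt{1836163} = -978108 - i \sqrt{1836163}$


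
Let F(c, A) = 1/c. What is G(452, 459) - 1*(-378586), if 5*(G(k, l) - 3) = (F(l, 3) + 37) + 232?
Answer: 868985227/2295 ≈ 3.7864e+5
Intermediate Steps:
G(k, l) = 284/5 + 1/(5*l) (G(k, l) = 3 + ((1/l + 37) + 232)/5 = 3 + ((37 + 1/l) + 232)/5 = 3 + (269 + 1/l)/5 = 3 + (269/5 + 1/(5*l)) = 284/5 + 1/(5*l))
G(452, 459) - 1*(-378586) = (⅕)*(1 + 284*459)/459 - 1*(-378586) = (⅕)*(1/459)*(1 + 130356) + 378586 = (⅕)*(1/459)*130357 + 378586 = 130357/2295 + 378586 = 868985227/2295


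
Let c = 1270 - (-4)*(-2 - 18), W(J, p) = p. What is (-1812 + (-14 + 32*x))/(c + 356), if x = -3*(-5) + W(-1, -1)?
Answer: -689/773 ≈ -0.89133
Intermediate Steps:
x = 14 (x = -3*(-5) - 1 = 15 - 1 = 14)
c = 1190 (c = 1270 - (-4)*(-20) = 1270 - 1*80 = 1270 - 80 = 1190)
(-1812 + (-14 + 32*x))/(c + 356) = (-1812 + (-14 + 32*14))/(1190 + 356) = (-1812 + (-14 + 448))/1546 = (-1812 + 434)*(1/1546) = -1378*1/1546 = -689/773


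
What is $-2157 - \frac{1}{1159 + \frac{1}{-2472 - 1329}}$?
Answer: $- \frac{9502361007}{4405358} \approx -2157.0$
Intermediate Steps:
$-2157 - \frac{1}{1159 + \frac{1}{-2472 - 1329}} = -2157 - \frac{1}{1159 + \frac{1}{-3801}} = -2157 - \frac{1}{1159 - \frac{1}{3801}} = -2157 - \frac{1}{\frac{4405358}{3801}} = -2157 - \frac{3801}{4405358} = - \frac{9502361007}{4405358}$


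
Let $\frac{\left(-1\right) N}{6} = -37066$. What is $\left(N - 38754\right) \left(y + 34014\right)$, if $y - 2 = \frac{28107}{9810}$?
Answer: $\frac{3404774375223}{545} \approx 6.2473 \cdot 10^{9}$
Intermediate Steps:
$N = 222396$ ($N = \left(-6\right) \left(-37066\right) = 222396$)
$y = \frac{5303}{1090}$ ($y = 2 + \frac{28107}{9810} = 2 + 28107 \cdot \frac{1}{9810} = 2 + \frac{3123}{1090} = \frac{5303}{1090} \approx 4.8651$)
$\left(N - 38754\right) \left(y + 34014\right) = \left(222396 - 38754\right) \left(\frac{5303}{1090} + 34014\right) = 183642 \cdot \frac{37080563}{1090} = \frac{3404774375223}{545}$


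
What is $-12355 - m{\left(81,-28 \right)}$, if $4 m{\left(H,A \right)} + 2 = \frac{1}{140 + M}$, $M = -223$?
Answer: $- \frac{4101693}{332} \approx -12355.0$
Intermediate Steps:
$m{\left(H,A \right)} = - \frac{167}{332}$ ($m{\left(H,A \right)} = - \frac{1}{2} + \frac{1}{4 \left(140 - 223\right)} = - \frac{1}{2} + \frac{1}{4 \left(-83\right)} = - \frac{1}{2} + \frac{1}{4} \left(- \frac{1}{83}\right) = - \frac{1}{2} - \frac{1}{332} = - \frac{167}{332}$)
$-12355 - m{\left(81,-28 \right)} = -12355 - - \frac{167}{332} = -12355 + \frac{167}{332} = - \frac{4101693}{332}$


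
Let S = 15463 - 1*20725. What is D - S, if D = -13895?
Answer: -8633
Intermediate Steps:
S = -5262 (S = 15463 - 20725 = -5262)
D - S = -13895 - 1*(-5262) = -13895 + 5262 = -8633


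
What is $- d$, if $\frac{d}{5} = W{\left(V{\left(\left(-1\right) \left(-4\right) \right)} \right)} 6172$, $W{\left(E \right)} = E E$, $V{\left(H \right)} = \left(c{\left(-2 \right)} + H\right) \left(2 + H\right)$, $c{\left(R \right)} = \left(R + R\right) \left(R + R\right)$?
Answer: $-444384000$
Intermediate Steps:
$c{\left(R \right)} = 4 R^{2}$ ($c{\left(R \right)} = 2 R 2 R = 4 R^{2}$)
$V{\left(H \right)} = \left(2 + H\right) \left(16 + H\right)$ ($V{\left(H \right)} = \left(4 \left(-2\right)^{2} + H\right) \left(2 + H\right) = \left(4 \cdot 4 + H\right) \left(2 + H\right) = \left(16 + H\right) \left(2 + H\right) = \left(2 + H\right) \left(16 + H\right)$)
$W{\left(E \right)} = E^{2}$
$d = 444384000$ ($d = 5 \left(32 + \left(\left(-1\right) \left(-4\right)\right)^{2} + 18 \left(\left(-1\right) \left(-4\right)\right)\right)^{2} \cdot 6172 = 5 \left(32 + 4^{2} + 18 \cdot 4\right)^{2} \cdot 6172 = 5 \left(32 + 16 + 72\right)^{2} \cdot 6172 = 5 \cdot 120^{2} \cdot 6172 = 5 \cdot 14400 \cdot 6172 = 5 \cdot 88876800 = 444384000$)
$- d = \left(-1\right) 444384000 = -444384000$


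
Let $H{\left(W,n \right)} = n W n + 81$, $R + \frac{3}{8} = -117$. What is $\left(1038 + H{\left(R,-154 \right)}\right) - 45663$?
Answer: $- \frac{5656419}{2} \approx -2.8282 \cdot 10^{6}$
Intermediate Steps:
$R = - \frac{939}{8}$ ($R = - \frac{3}{8} - 117 = - \frac{939}{8} \approx -117.38$)
$H{\left(W,n \right)} = 81 + W n^{2}$ ($H{\left(W,n \right)} = W n n + 81 = W n^{2} + 81 = 81 + W n^{2}$)
$\left(1038 + H{\left(R,-154 \right)}\right) - 45663 = \left(1038 + \left(81 - \frac{939 \left(-154\right)^{2}}{8}\right)\right) - 45663 = \left(1038 + \left(81 - \frac{5567331}{2}\right)\right) - 45663 = \left(1038 - \frac{5567169}{2}\right) - 45663 = - \frac{5565093}{2} - 45663 = - \frac{5656419}{2}$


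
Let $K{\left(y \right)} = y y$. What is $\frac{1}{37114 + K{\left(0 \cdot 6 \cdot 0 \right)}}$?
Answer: $\frac{1}{37114} \approx 2.6944 \cdot 10^{-5}$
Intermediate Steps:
$K{\left(y \right)} = y^{2}$
$\frac{1}{37114 + K{\left(0 \cdot 6 \cdot 0 \right)}} = \frac{1}{37114 + \left(0 \cdot 6 \cdot 0\right)^{2}} = \frac{1}{37114 + \left(0 \cdot 0\right)^{2}} = \frac{1}{37114 + 0^{2}} = \frac{1}{37114 + 0} = \frac{1}{37114}$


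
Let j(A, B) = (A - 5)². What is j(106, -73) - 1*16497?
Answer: -6296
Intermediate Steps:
j(A, B) = (-5 + A)²
j(106, -73) - 1*16497 = (-5 + 106)² - 1*16497 = 101² - 16497 = 10201 - 16497 = -6296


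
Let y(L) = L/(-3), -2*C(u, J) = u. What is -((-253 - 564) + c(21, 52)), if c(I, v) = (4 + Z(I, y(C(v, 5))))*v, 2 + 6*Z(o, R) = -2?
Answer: 1931/3 ≈ 643.67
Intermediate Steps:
C(u, J) = -u/2
y(L) = -L/3 (y(L) = L*(-⅓) = -L/3)
Z(o, R) = -⅔ (Z(o, R) = -⅓ + (⅙)*(-2) = -⅓ - ⅓ = -⅔)
c(I, v) = 10*v/3 (c(I, v) = (4 - ⅔)*v = 10*v/3)
-((-253 - 564) + c(21, 52)) = -((-253 - 564) + (10/3)*52) = -(-817 + 520/3) = -1*(-1931/3) = 1931/3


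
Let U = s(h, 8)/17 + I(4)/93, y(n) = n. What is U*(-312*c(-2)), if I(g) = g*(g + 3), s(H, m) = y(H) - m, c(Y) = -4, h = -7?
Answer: -382304/527 ≈ -725.43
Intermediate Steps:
s(H, m) = H - m
I(g) = g*(3 + g)
U = -919/1581 (U = (-7 - 1*8)/17 + (4*(3 + 4))/93 = (-7 - 8)*(1/17) + (4*7)*(1/93) = -15*1/17 + 28*(1/93) = -15/17 + 28/93 = -919/1581 ≈ -0.58128)
U*(-312*c(-2)) = -(-95576)*(-4)/527 = -919/1581*1248 = -382304/527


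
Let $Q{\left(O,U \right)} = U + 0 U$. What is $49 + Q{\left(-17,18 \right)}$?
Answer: $67$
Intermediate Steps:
$Q{\left(O,U \right)} = U$ ($Q{\left(O,U \right)} = U + 0 = U$)
$49 + Q{\left(-17,18 \right)} = 49 + 18 = 67$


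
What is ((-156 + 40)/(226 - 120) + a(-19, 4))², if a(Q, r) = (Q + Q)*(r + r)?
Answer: 261468900/2809 ≈ 93083.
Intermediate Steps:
a(Q, r) = 4*Q*r (a(Q, r) = (2*Q)*(2*r) = 4*Q*r)
((-156 + 40)/(226 - 120) + a(-19, 4))² = ((-156 + 40)/(226 - 120) + 4*(-19)*4)² = (-116/106 - 304)² = (-116*1/106 - 304)² = (-58/53 - 304)² = (-16170/53)² = 261468900/2809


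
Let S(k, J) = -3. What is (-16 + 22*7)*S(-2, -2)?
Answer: -414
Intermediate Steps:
(-16 + 22*7)*S(-2, -2) = (-16 + 22*7)*(-3) = (-16 + 154)*(-3) = 138*(-3) = -414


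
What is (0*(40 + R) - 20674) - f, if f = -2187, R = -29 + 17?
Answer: -18487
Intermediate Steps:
R = -12
(0*(40 + R) - 20674) - f = (0*(40 - 12) - 20674) - 1*(-2187) = (0*28 - 20674) + 2187 = (0 - 20674) + 2187 = -20674 + 2187 = -18487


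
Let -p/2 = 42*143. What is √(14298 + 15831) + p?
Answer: -12012 + 11*√249 ≈ -11838.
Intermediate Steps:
p = -12012 (p = -84*143 = -2*6006 = -12012)
√(14298 + 15831) + p = √(14298 + 15831) - 12012 = √30129 - 12012 = 11*√249 - 12012 = -12012 + 11*√249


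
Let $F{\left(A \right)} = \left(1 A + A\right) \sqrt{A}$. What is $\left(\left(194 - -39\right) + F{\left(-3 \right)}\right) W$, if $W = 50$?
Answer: $11650 - 300 i \sqrt{3} \approx 11650.0 - 519.62 i$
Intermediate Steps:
$F{\left(A \right)} = 2 A^{\frac{3}{2}}$ ($F{\left(A \right)} = \left(A + A\right) \sqrt{A} = 2 A \sqrt{A} = 2 A^{\frac{3}{2}}$)
$\left(\left(194 - -39\right) + F{\left(-3 \right)}\right) W = \left(\left(194 - -39\right) + 2 \left(-3\right)^{\frac{3}{2}}\right) 50 = \left(\left(194 + 39\right) + 2 \left(- 3 i \sqrt{3}\right)\right) 50 = \left(233 - 6 i \sqrt{3}\right) 50 = 11650 - 300 i \sqrt{3}$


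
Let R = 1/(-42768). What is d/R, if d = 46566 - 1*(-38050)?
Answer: -3618857088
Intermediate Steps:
d = 84616 (d = 46566 + 38050 = 84616)
R = -1/42768 ≈ -2.3382e-5
d/R = 84616/(-1/42768) = 84616*(-42768) = -3618857088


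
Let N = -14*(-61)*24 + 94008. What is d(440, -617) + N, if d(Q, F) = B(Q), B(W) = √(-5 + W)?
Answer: 114504 + √435 ≈ 1.1452e+5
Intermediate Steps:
d(Q, F) = √(-5 + Q)
N = 114504 (N = 854*24 + 94008 = 20496 + 94008 = 114504)
d(440, -617) + N = √(-5 + 440) + 114504 = √435 + 114504 = 114504 + √435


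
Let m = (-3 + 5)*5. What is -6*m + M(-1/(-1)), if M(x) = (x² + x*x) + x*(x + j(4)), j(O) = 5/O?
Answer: -223/4 ≈ -55.750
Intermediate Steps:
m = 10 (m = 2*5 = 10)
M(x) = 2*x² + x*(5/4 + x) (M(x) = (x² + x*x) + x*(x + 5/4) = (x² + x²) + x*(x + 5*(¼)) = 2*x² + x*(x + 5/4) = 2*x² + x*(5/4 + x))
-6*m + M(-1/(-1)) = -6*10 + (-1/(-1))*(5 + 12*(-1/(-1)))/4 = -60 + (-1*(-1))*(5 + 12*(-1*(-1)))/4 = -60 + (¼)*1*(5 + 12*1) = -60 + (¼)*1*(5 + 12) = -60 + (¼)*1*17 = -60 + 17/4 = -223/4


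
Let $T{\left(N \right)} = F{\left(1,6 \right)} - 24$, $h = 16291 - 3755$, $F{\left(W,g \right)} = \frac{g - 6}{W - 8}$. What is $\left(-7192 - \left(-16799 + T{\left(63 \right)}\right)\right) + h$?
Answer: $22167$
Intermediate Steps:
$F{\left(W,g \right)} = \frac{-6 + g}{-8 + W}$
$h = 12536$
$T{\left(N \right)} = -24$ ($T{\left(N \right)} = \frac{-6 + 6}{-8 + 1} - 24 = \frac{1}{-7} \cdot 0 - 24 = \left(- \frac{1}{7}\right) 0 - 24 = 0 - 24 = -24$)
$\left(-7192 - \left(-16799 + T{\left(63 \right)}\right)\right) + h = \left(-7192 + \left(16799 - -24\right)\right) + 12536 = \left(-7192 + \left(16799 + 24\right)\right) + 12536 = \left(-7192 + 16823\right) + 12536 = 9631 + 12536 = 22167$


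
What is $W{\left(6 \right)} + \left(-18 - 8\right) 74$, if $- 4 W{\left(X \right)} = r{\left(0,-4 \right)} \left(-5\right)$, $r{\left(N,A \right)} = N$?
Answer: $-1924$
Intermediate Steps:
$W{\left(X \right)} = 0$ ($W{\left(X \right)} = - \frac{0 \left(-5\right)}{4} = \left(- \frac{1}{4}\right) 0 = 0$)
$W{\left(6 \right)} + \left(-18 - 8\right) 74 = 0 + \left(-18 - 8\right) 74 = 0 - 1924 = -1924$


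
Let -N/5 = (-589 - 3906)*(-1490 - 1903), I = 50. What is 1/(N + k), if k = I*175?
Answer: -1/76248925 ≈ -1.3115e-8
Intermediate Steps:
k = 8750 (k = 50*175 = 8750)
N = -76257675 (N = -5*(-589 - 3906)*(-1490 - 1903) = -(-22475)*(-3393) = -5*15251535 = -76257675)
1/(N + k) = 1/(-76257675 + 8750) = 1/(-76248925) = -1/76248925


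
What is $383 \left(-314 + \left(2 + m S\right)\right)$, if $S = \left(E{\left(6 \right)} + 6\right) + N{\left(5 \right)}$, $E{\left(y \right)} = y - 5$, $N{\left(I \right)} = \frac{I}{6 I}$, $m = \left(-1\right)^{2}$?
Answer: $- \frac{700507}{6} \approx -1.1675 \cdot 10^{5}$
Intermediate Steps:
$m = 1$
$N{\left(I \right)} = \frac{1}{6}$ ($N{\left(I \right)} = I \frac{1}{6 I} = \frac{1}{6}$)
$E{\left(y \right)} = -5 + y$ ($E{\left(y \right)} = y - 5 = -5 + y$)
$S = \frac{43}{6}$ ($S = \left(\left(-5 + 6\right) + 6\right) + \frac{1}{6} = \left(1 + 6\right) + \frac{1}{6} = 7 + \frac{1}{6} = \frac{43}{6} \approx 7.1667$)
$383 \left(-314 + \left(2 + m S\right)\right) = 383 \left(-314 + \left(2 + 1 \cdot \frac{43}{6}\right)\right) = 383 \left(-314 + \left(2 + \frac{43}{6}\right)\right) = 383 \left(-314 + \frac{55}{6}\right) = 383 \left(- \frac{1829}{6}\right) = - \frac{700507}{6}$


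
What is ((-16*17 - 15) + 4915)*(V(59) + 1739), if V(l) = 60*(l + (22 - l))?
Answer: 14157052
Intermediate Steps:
V(l) = 1320 (V(l) = 60*22 = 1320)
((-16*17 - 15) + 4915)*(V(59) + 1739) = ((-16*17 - 15) + 4915)*(1320 + 1739) = ((-272 - 15) + 4915)*3059 = (-287 + 4915)*3059 = 4628*3059 = 14157052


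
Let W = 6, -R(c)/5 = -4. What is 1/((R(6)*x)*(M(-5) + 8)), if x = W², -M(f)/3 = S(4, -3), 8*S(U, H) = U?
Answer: 1/4680 ≈ 0.00021368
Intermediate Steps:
S(U, H) = U/8
R(c) = 20 (R(c) = -5*(-4) = 20)
M(f) = -3/2 (M(f) = -3*4/8 = -3*½ = -3/2)
x = 36 (x = 6² = 36)
1/((R(6)*x)*(M(-5) + 8)) = 1/((20*36)*(-3/2 + 8)) = 1/(720*(13/2)) = 1/4680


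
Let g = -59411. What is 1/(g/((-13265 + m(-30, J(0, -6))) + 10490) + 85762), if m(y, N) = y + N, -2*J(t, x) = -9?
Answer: 5601/480471784 ≈ 1.1657e-5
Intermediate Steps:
J(t, x) = 9/2 (J(t, x) = -1/2*(-9) = 9/2)
m(y, N) = N + y
1/(g/((-13265 + m(-30, J(0, -6))) + 10490) + 85762) = 1/(-59411/((-13265 + (9/2 - 30)) + 10490) + 85762) = 1/(-59411/((-13265 - 51/2) + 10490) + 85762) = 1/(-59411/(-26581/2 + 10490) + 85762) = 1/(-59411/(-5601/2) + 85762) = 1/(-59411*(-2/5601) + 85762) = 1/(118822/5601 + 85762) = 1/(480471784/5601) = 5601/480471784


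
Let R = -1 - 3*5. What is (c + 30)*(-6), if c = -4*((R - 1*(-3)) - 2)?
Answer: -540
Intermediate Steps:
R = -16 (R = -1 - 15 = -16)
c = 60 (c = -4*((-16 - 1*(-3)) - 2) = -4*((-16 + 3) - 2) = -4*(-13 - 2) = -4*(-15) = 60)
(c + 30)*(-6) = (60 + 30)*(-6) = 90*(-6) = -540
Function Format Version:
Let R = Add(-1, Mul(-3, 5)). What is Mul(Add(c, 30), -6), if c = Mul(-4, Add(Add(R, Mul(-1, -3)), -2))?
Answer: -540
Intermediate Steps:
R = -16 (R = Add(-1, -15) = -16)
c = 60 (c = Mul(-4, Add(Add(-16, Mul(-1, -3)), -2)) = Mul(-4, Add(Add(-16, 3), -2)) = Mul(-4, Add(-13, -2)) = Mul(-4, -15) = 60)
Mul(Add(c, 30), -6) = Mul(Add(60, 30), -6) = Mul(90, -6) = -540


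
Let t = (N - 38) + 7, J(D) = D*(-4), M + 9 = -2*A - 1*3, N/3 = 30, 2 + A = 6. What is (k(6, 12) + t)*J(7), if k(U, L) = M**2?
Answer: -12852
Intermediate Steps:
A = 4 (A = -2 + 6 = 4)
N = 90 (N = 3*30 = 90)
M = -20 (M = -9 + (-2*4 - 1*3) = -9 + (-8 - 3) = -9 - 11 = -20)
k(U, L) = 400 (k(U, L) = (-20)**2 = 400)
J(D) = -4*D
t = 59 (t = (90 - 38) + 7 = 52 + 7 = 59)
(k(6, 12) + t)*J(7) = (400 + 59)*(-4*7) = 459*(-28) = -12852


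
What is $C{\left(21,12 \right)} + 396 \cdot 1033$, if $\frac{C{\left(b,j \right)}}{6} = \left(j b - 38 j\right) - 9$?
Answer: $407790$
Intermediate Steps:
$C{\left(b,j \right)} = -54 - 228 j + 6 b j$ ($C{\left(b,j \right)} = 6 \left(\left(j b - 38 j\right) - 9\right) = 6 \left(\left(b j - 38 j\right) - 9\right) = 6 \left(\left(- 38 j + b j\right) - 9\right) = 6 \left(-9 - 38 j + b j\right) = -54 - 228 j + 6 b j$)
$C{\left(21,12 \right)} + 396 \cdot 1033 = \left(-54 - 2736 + 6 \cdot 21 \cdot 12\right) + 396 \cdot 1033 = \left(-54 - 2736 + 1512\right) + 409068 = -1278 + 409068 = 407790$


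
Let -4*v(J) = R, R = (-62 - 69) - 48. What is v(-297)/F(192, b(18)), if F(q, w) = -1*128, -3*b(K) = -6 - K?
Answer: -179/512 ≈ -0.34961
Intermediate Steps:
b(K) = 2 + K/3 (b(K) = -(-6 - K)/3 = 2 + K/3)
F(q, w) = -128
R = -179 (R = -131 - 48 = -179)
v(J) = 179/4 (v(J) = -1/4*(-179) = 179/4)
v(-297)/F(192, b(18)) = (179/4)/(-128) = (179/4)*(-1/128) = -179/512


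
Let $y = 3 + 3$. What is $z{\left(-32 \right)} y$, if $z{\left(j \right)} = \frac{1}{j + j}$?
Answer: $- \frac{3}{32} \approx -0.09375$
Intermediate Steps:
$z{\left(j \right)} = \frac{1}{2 j}$
$y = 6$
$z{\left(-32 \right)} y = \frac{1}{2 \left(-32\right)} 6 = \frac{1}{2} \left(- \frac{1}{32}\right) 6 = \left(- \frac{1}{64}\right) 6 = - \frac{3}{32}$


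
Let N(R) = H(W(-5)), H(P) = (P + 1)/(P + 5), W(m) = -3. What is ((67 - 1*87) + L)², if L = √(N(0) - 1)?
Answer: (20 - I*√2)² ≈ 398.0 - 56.569*I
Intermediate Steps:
H(P) = (1 + P)/(5 + P)
N(R) = -1 (N(R) = (1 - 3)/(5 - 3) = -2/2 = (½)*(-2) = -1)
L = I*√2 (L = √(-1 - 1) = √(-2) = I*√2 ≈ 1.4142*I)
((67 - 1*87) + L)² = ((67 - 1*87) + I*√2)² = ((67 - 87) + I*√2)² = (-20 + I*√2)²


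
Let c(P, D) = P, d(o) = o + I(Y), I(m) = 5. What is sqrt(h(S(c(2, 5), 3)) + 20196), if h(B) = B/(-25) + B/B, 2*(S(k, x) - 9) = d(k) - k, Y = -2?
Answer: 9*sqrt(24934)/10 ≈ 142.11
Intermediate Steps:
d(o) = 5 + o (d(o) = o + 5 = 5 + o)
S(k, x) = 23/2 (S(k, x) = 9 + ((5 + k) - k)/2 = 9 + (1/2)*5 = 9 + 5/2 = 23/2)
h(B) = 1 - B/25 (h(B) = B*(-1/25) + 1 = -B/25 + 1 = 1 - B/25)
sqrt(h(S(c(2, 5), 3)) + 20196) = sqrt((1 - 1/25*23/2) + 20196) = sqrt((1 - 23/50) + 20196) = sqrt(27/50 + 20196) = sqrt(1009827/50) = 9*sqrt(24934)/10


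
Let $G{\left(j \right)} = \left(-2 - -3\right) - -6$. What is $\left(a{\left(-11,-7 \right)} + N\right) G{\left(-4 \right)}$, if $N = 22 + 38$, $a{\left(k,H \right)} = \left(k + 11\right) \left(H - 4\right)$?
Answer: $420$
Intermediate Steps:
$G{\left(j \right)} = 7$ ($G{\left(j \right)} = \left(-2 + 3\right) + 6 = 1 + 6 = 7$)
$a{\left(k,H \right)} = \left(-4 + H\right) \left(11 + k\right)$ ($a{\left(k,H \right)} = \left(11 + k\right) \left(-4 + H\right) = \left(-4 + H\right) \left(11 + k\right)$)
$N = 60$
$\left(a{\left(-11,-7 \right)} + N\right) G{\left(-4 \right)} = \left(\left(-44 - -44 + 11 \left(-7\right) - -77\right) + 60\right) 7 = \left(\left(-44 + 44 - 77 + 77\right) + 60\right) 7 = \left(0 + 60\right) 7 = 60 \cdot 7 = 420$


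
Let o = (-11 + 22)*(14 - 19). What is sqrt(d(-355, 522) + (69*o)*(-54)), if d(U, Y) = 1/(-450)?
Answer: sqrt(184436998)/30 ≈ 452.69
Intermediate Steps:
o = -55 (o = 11*(-5) = -55)
d(U, Y) = -1/450
sqrt(d(-355, 522) + (69*o)*(-54)) = sqrt(-1/450 + (69*(-55))*(-54)) = sqrt(-1/450 - 3795*(-54)) = sqrt(-1/450 + 204930) = sqrt(92218499/450) = sqrt(184436998)/30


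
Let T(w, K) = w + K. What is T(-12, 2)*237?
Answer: -2370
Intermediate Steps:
T(w, K) = K + w
T(-12, 2)*237 = (2 - 12)*237 = -10*237 = -2370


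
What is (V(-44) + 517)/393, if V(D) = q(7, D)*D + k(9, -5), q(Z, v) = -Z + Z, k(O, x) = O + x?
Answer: 521/393 ≈ 1.3257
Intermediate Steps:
q(Z, v) = 0
V(D) = 4 (V(D) = 0*D + (9 - 5) = 0 + 4 = 4)
(V(-44) + 517)/393 = (4 + 517)/393 = 521*(1/393) = 521/393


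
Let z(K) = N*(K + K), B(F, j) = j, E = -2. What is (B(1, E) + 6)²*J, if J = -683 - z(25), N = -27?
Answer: 10672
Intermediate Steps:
z(K) = -54*K (z(K) = -27*(K + K) = -54*K)
J = 667 (J = -683 - (-54)*25 = -683 - 1*(-1350) = -683 + 1350 = 667)
(B(1, E) + 6)²*J = (-2 + 6)²*667 = 4²*667 = 16*667 = 10672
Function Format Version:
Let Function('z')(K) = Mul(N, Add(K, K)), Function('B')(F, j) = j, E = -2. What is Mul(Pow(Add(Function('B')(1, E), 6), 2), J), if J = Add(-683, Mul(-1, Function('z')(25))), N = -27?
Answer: 10672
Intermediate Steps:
Function('z')(K) = Mul(-54, K) (Function('z')(K) = Mul(-27, Add(K, K)) = Mul(-27, Mul(2, K)) = Mul(-54, K))
J = 667 (J = Add(-683, Mul(-1, Mul(-54, 25))) = Add(-683, Mul(-1, -1350)) = Add(-683, 1350) = 667)
Mul(Pow(Add(Function('B')(1, E), 6), 2), J) = Mul(Pow(Add(-2, 6), 2), 667) = Mul(Pow(4, 2), 667) = Mul(16, 667) = 10672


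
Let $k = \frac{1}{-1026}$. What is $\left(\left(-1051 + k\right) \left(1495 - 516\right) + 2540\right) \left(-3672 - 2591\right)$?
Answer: $\frac{6595415570459}{1026} \approx 6.4283 \cdot 10^{9}$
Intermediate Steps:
$k = - \frac{1}{1026} \approx -0.00097466$
$\left(\left(-1051 + k\right) \left(1495 - 516\right) + 2540\right) \left(-3672 - 2591\right) = \left(\left(-1051 - \frac{1}{1026}\right) \left(1495 - 516\right) + 2540\right) \left(-3672 - 2591\right) = \left(\left(- \frac{1078327}{1026}\right) 979 + 2540\right) \left(-6263\right) = \left(- \frac{1055682133}{1026} + 2540\right) \left(-6263\right) = \left(- \frac{1053076093}{1026}\right) \left(-6263\right) = \frac{6595415570459}{1026}$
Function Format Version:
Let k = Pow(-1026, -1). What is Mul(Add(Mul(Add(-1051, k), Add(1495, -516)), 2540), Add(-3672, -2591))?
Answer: Rational(6595415570459, 1026) ≈ 6.4283e+9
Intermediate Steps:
k = Rational(-1, 1026) ≈ -0.00097466
Mul(Add(Mul(Add(-1051, k), Add(1495, -516)), 2540), Add(-3672, -2591)) = Mul(Add(Mul(Add(-1051, Rational(-1, 1026)), Add(1495, -516)), 2540), Add(-3672, -2591)) = Mul(Add(Mul(Rational(-1078327, 1026), 979), 2540), -6263) = Mul(Add(Rational(-1055682133, 1026), 2540), -6263) = Mul(Rational(-1053076093, 1026), -6263) = Rational(6595415570459, 1026)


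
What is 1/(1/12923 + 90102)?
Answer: 12923/1164388147 ≈ 1.1099e-5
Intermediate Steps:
1/(1/12923 + 90102) = 1/(1164388147/12923) = 12923/1164388147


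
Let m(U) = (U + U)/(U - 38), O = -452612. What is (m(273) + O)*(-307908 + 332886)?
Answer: -2656741857972/235 ≈ -1.1305e+10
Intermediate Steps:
m(U) = 2*U/(-38 + U) (m(U) = (2*U)/(-38 + U) = 2*U/(-38 + U))
(m(273) + O)*(-307908 + 332886) = (2*273/(-38 + 273) - 452612)*(-307908 + 332886) = (2*273/235 - 452612)*24978 = (2*273*(1/235) - 452612)*24978 = (546/235 - 452612)*24978 = -106363274/235*24978 = -2656741857972/235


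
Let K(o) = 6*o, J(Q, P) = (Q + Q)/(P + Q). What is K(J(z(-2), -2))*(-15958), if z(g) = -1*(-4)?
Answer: -382992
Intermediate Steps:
z(g) = 4
J(Q, P) = 2*Q/(P + Q) (J(Q, P) = (2*Q)/(P + Q) = 2*Q/(P + Q))
K(J(z(-2), -2))*(-15958) = (6*(2*4/(-2 + 4)))*(-15958) = (6*(2*4/2))*(-15958) = (6*(2*4*(½)))*(-15958) = (6*4)*(-15958) = 24*(-15958) = -382992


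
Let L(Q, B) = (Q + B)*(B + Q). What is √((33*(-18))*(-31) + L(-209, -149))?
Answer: √146578 ≈ 382.85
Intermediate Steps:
L(Q, B) = (B + Q)² (L(Q, B) = (B + Q)*(B + Q) = (B + Q)²)
√((33*(-18))*(-31) + L(-209, -149)) = √((33*(-18))*(-31) + (-149 - 209)²) = √(-594*(-31) + (-358)²) = √(18414 + 128164) = √146578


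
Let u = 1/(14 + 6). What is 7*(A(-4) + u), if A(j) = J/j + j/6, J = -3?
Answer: 14/15 ≈ 0.93333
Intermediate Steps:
u = 1/20 ≈ 0.050000
A(j) = -3/j + j/6
7*(A(-4) + u) = 7*((-3/(-4) + (1/6)*(-4)) + 1/20) = 7*((-3*(-1/4) - 2/3) + 1/20) = 7*((3/4 - 2/3) + 1/20) = 7*(1/12 + 1/20) = 7*(2/15) = 14/15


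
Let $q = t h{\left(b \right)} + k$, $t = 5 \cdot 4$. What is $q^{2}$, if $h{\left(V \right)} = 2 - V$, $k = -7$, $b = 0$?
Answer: $1089$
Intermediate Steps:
$t = 20$
$q = 33$ ($q = 20 \left(2 - 0\right) - 7 = 20 \left(2 + 0\right) - 7 = 20 \cdot 2 - 7 = 40 - 7 = 33$)
$q^{2} = 33^{2} = 1089$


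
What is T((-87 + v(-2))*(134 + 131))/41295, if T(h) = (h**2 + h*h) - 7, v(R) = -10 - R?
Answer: 1267561243/41295 ≈ 30695.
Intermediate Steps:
T(h) = -7 + 2*h**2 (T(h) = (h**2 + h**2) - 7 = 2*h**2 - 7 = -7 + 2*h**2)
T((-87 + v(-2))*(134 + 131))/41295 = (-7 + 2*((-87 + (-10 - 1*(-2)))*(134 + 131))**2)/41295 = (-7 + 2*((-87 + (-10 + 2))*265)**2)*(1/41295) = (-7 + 2*((-87 - 8)*265)**2)*(1/41295) = (-7 + 2*(-95*265)**2)*(1/41295) = (-7 + 2*(-25175)**2)*(1/41295) = (-7 + 2*633780625)*(1/41295) = (-7 + 1267561250)*(1/41295) = 1267561243*(1/41295) = 1267561243/41295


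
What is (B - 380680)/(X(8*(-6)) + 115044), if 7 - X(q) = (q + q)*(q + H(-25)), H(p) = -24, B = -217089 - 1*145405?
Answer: -743174/108139 ≈ -6.8724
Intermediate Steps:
B = -362494 (B = -217089 - 145405 = -362494)
X(q) = 7 - 2*q*(-24 + q) (X(q) = 7 - (q + q)*(q - 24) = 7 - 2*q*(-24 + q))
(B - 380680)/(X(8*(-6)) + 115044) = (-362494 - 380680)/((7 - 2*(8*(-6))² + 48*(8*(-6))) + 115044) = -743174/((7 - 2*(-48)² + 48*(-48)) + 115044) = -743174/((7 - 2*2304 - 2304) + 115044) = -743174/((7 - 4608 - 2304) + 115044) = -743174/(-6905 + 115044) = -743174/108139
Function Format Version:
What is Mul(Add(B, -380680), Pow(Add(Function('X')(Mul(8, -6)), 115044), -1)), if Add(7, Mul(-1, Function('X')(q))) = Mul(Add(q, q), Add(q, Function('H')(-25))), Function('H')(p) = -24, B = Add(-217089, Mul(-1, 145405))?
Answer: Rational(-743174, 108139) ≈ -6.8724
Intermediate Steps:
B = -362494 (B = Add(-217089, -145405) = -362494)
Function('X')(q) = Add(7, Mul(-2, q, Add(-24, q))) (Function('X')(q) = Add(7, Mul(-1, Mul(Add(q, q), Add(q, -24)))) = Add(7, Mul(-1, Mul(Mul(2, q), Add(-24, q)))) = Add(7, Mul(-1, Mul(2, q, Add(-24, q)))) = Add(7, Mul(-2, q, Add(-24, q))))
Mul(Add(B, -380680), Pow(Add(Function('X')(Mul(8, -6)), 115044), -1)) = Mul(Add(-362494, -380680), Pow(Add(Add(7, Mul(-2, Pow(Mul(8, -6), 2)), Mul(48, Mul(8, -6))), 115044), -1)) = Mul(-743174, Pow(Add(Add(7, Mul(-2, Pow(-48, 2)), Mul(48, -48)), 115044), -1)) = Mul(-743174, Pow(Add(Add(7, Mul(-2, 2304), -2304), 115044), -1)) = Mul(-743174, Pow(Add(Add(7, -4608, -2304), 115044), -1)) = Mul(-743174, Pow(Add(-6905, 115044), -1)) = Mul(-743174, Pow(108139, -1)) = Mul(-743174, Rational(1, 108139)) = Rational(-743174, 108139)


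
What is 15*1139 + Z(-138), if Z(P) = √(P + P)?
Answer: 17085 + 2*I*√69 ≈ 17085.0 + 16.613*I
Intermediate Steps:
Z(P) = √2*√P (Z(P) = √(2*P) = √2*√P)
15*1139 + Z(-138) = 15*1139 + √2*√(-138) = 17085 + √2*(I*√138) = 17085 + 2*I*√69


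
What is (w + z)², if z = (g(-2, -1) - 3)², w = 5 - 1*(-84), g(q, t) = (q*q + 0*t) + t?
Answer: 7921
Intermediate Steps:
g(q, t) = t + q² (g(q, t) = (q² + 0) + t = q² + t = t + q²)
w = 89 (w = 5 + 84 = 89)
z = 0 (z = ((-1 + (-2)²) - 3)² = ((-1 + 4) - 3)² = (3 - 3)² = 0² = 0)
(w + z)² = (89 + 0)² = 89² = 7921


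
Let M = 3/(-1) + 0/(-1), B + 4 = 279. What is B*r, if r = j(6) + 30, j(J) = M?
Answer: 7425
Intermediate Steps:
B = 275 (B = -4 + 279 = 275)
M = -3 (M = 3*(-1) + 0*(-1) = -3 + 0 = -3)
j(J) = -3
r = 27 (r = -3 + 30 = 27)
B*r = 275*27 = 7425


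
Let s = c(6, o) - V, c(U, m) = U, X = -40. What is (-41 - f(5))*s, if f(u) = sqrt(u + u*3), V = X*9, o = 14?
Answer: -15006 - 732*sqrt(5) ≈ -16643.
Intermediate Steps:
V = -360 (V = -40*9 = -360)
s = 366 (s = 6 - 1*(-360) = 6 + 360 = 366)
f(u) = 2*sqrt(u) (f(u) = sqrt(u + 3*u) = sqrt(4*u) = 2*sqrt(u))
(-41 - f(5))*s = (-41 - 2*sqrt(5))*366 = -15006 - 732*sqrt(5)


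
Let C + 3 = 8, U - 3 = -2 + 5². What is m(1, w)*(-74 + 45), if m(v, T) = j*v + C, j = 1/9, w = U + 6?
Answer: -1334/9 ≈ -148.22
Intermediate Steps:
U = 26 (U = 3 + (-2 + 5²) = 3 + (-2 + 25) = 3 + 23 = 26)
C = 5 (C = -3 + 8 = 5)
w = 32 (w = 26 + 6 = 32)
j = ⅑ ≈ 0.11111
m(v, T) = 5 + v/9 (m(v, T) = v/9 + 5 = 5 + v/9)
m(1, w)*(-74 + 45) = (5 + (⅑)*1)*(-74 + 45) = (5 + ⅑)*(-29) = (46/9)*(-29) = -1334/9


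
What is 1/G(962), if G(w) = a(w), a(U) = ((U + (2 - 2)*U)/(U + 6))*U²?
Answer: 121/111284641 ≈ 1.0873e-6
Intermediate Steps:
a(U) = U³/(6 + U) (a(U) = ((U + 0*U)/(6 + U))*U² = ((U + 0)/(6 + U))*U² = (U/(6 + U))*U² = U³/(6 + U))
G(w) = w³/(6 + w)
1/G(962) = 1/(962³/(6 + 962)) = 1/(890277128/968) = 1/(890277128*(1/968)) = 1/(111284641/121) = 121/111284641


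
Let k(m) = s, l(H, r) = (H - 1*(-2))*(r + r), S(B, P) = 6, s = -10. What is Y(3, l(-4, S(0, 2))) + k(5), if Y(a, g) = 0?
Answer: -10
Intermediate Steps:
l(H, r) = 2*r*(2 + H) (l(H, r) = (H + 2)*(2*r) = (2 + H)*(2*r) = 2*r*(2 + H))
k(m) = -10
Y(3, l(-4, S(0, 2))) + k(5) = 0 - 10 = -10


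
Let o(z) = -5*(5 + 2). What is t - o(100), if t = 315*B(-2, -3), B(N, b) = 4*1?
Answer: 1295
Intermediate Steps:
B(N, b) = 4
o(z) = -35 (o(z) = -5*7 = -35)
t = 1260 (t = 315*4 = 1260)
t - o(100) = 1260 - 1*(-35) = 1260 + 35 = 1295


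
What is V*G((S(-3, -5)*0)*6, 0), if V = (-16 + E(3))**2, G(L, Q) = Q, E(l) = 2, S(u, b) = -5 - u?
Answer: 0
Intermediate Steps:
V = 196 (V = (-16 + 2)**2 = (-14)**2 = 196)
V*G((S(-3, -5)*0)*6, 0) = 196*0 = 0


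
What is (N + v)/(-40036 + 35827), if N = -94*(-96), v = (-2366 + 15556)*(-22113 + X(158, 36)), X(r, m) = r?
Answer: 289577426/4209 ≈ 68800.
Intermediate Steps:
v = -289586450 (v = (-2366 + 15556)*(-22113 + 158) = 13190*(-21955) = -289586450)
N = 9024
(N + v)/(-40036 + 35827) = (9024 - 289586450)/(-40036 + 35827) = -289577426/(-4209) = -289577426*(-1/4209) = 289577426/4209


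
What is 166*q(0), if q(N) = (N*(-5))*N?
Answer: 0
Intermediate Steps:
q(N) = -5*N² (q(N) = (-5*N)*N = -5*N²)
166*q(0) = 166*(-5*0²) = 166*(-5*0) = 166*0 = 0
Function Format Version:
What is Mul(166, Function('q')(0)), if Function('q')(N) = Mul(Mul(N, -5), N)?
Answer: 0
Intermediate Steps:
Function('q')(N) = Mul(-5, Pow(N, 2)) (Function('q')(N) = Mul(Mul(-5, N), N) = Mul(-5, Pow(N, 2)))
Mul(166, Function('q')(0)) = Mul(166, Mul(-5, Pow(0, 2))) = Mul(166, Mul(-5, 0)) = Mul(166, 0) = 0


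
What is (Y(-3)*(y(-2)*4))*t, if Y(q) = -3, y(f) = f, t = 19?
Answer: 456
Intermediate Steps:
(Y(-3)*(y(-2)*4))*t = -(-6)*4*19 = -3*(-8)*19 = 24*19 = 456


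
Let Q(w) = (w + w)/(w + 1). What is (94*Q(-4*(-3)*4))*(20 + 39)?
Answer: 532416/49 ≈ 10866.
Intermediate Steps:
Q(w) = 2*w/(1 + w) (Q(w) = (2*w)/(1 + w) = 2*w/(1 + w))
(94*Q(-4*(-3)*4))*(20 + 39) = (94*(2*(-4*(-3)*4)/(1 - 4*(-3)*4)))*(20 + 39) = (94*(2*(12*4)/(1 + 12*4)))*59 = (94*(2*48/(1 + 48)))*59 = (94*(2*48/49))*59 = (94*(2*48*(1/49)))*59 = (94*(96/49))*59 = (9024/49)*59 = 532416/49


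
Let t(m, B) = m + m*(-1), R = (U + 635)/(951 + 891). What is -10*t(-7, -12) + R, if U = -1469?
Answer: -139/307 ≈ -0.45277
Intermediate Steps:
R = -139/307 (R = (-1469 + 635)/(951 + 891) = -834/1842 = -834*1/1842 = -139/307 ≈ -0.45277)
t(m, B) = 0 (t(m, B) = m - m = 0)
-10*t(-7, -12) + R = -10*0 - 139/307 = 0 - 139/307 = -139/307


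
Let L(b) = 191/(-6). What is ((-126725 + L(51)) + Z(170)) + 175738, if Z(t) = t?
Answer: 294907/6 ≈ 49151.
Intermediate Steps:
L(b) = -191/6 (L(b) = 191*(-⅙) = -191/6)
((-126725 + L(51)) + Z(170)) + 175738 = ((-126725 - 191/6) + 170) + 175738 = (-760541/6 + 170) + 175738 = -759521/6 + 175738 = 294907/6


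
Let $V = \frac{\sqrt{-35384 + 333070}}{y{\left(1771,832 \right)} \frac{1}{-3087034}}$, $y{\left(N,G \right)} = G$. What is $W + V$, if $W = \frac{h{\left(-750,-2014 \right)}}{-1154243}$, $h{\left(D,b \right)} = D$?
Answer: $\frac{750}{1154243} - \frac{1543517 \sqrt{297686}}{416} \approx -2.0244 \cdot 10^{6}$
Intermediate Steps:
$W = \frac{750}{1154243}$ ($W = - \frac{750}{-1154243} = \left(-750\right) \left(- \frac{1}{1154243}\right) = \frac{750}{1154243} \approx 0.00064978$)
$V = - \frac{1543517 \sqrt{297686}}{416}$ ($V = \frac{\sqrt{-35384 + 333070}}{832 \frac{1}{-3087034}} = \frac{\sqrt{297686}}{832 \left(- \frac{1}{3087034}\right)} = \frac{\sqrt{297686}}{- \frac{416}{1543517}} = \sqrt{297686} \left(- \frac{1543517}{416}\right) = - \frac{1543517 \sqrt{297686}}{416} \approx -2.0244 \cdot 10^{6}$)
$W + V = \frac{750}{1154243} - \frac{1543517 \sqrt{297686}}{416}$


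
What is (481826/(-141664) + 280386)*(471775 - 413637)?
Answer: 577312091087491/35416 ≈ 1.6301e+10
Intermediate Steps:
(481826/(-141664) + 280386)*(471775 - 413637) = (481826*(-1/141664) + 280386)*58138 = (-240913/70832 + 280386)*58138 = (19860060239/70832)*58138 = 577312091087491/35416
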